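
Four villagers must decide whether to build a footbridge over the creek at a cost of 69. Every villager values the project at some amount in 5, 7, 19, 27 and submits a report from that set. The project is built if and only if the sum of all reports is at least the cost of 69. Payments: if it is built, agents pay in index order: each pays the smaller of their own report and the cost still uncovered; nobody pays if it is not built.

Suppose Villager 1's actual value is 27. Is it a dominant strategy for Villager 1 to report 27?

Consider the case where Villager 2 reports 5, Villager 3 reports 19 and Villager 4 reports 27.
Truthful report 27: project built, pays 27, utility 27 - 27 = 0.
Report 19 instead: project built, pays 19, utility 27 - 19 = 8.
Since 8 > 0, reporting 19 is strictly better here, so truthful reporting is not dominant.

No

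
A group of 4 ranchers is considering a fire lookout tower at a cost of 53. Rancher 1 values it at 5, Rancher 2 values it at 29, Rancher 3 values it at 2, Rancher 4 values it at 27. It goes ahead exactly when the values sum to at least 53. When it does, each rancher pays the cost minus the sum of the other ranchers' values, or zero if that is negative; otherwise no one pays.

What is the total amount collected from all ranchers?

Total value 63 ≥ cost 53, so it is built.
Rancher 1: others sum to 58; max(0, 53 - 58) = 0.
Rancher 2: others sum to 34; max(0, 53 - 34) = 19.
Rancher 3: others sum to 61; max(0, 53 - 61) = 0.
Rancher 4: others sum to 36; max(0, 53 - 36) = 17.
Total collected = 0 + 19 + 0 + 17 = 36.

36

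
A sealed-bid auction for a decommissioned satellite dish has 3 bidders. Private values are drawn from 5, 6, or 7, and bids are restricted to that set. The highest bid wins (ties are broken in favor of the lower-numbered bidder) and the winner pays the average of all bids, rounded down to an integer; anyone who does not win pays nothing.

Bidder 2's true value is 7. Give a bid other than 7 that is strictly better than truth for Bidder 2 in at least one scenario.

6

Suppose Bidder 1 bids 5 and Bidder 3 bids 6.
Bid 7: wins, pays 6, utility 7 - 6 = 1.
Bid 6: wins, pays 5, utility 7 - 5 = 2.
So bidding 6 beats truth here (2 > 1).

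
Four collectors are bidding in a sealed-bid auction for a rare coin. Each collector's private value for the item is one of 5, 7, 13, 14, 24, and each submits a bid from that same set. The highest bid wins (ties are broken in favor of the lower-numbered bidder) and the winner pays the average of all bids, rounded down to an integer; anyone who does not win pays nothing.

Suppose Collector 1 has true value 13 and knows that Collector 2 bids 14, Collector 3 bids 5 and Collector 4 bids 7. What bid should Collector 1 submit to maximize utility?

Bid 5: loses, pays 0, utility 0.
Bid 7: loses, pays 0, utility 0.
Bid 13: loses, pays 0, utility 0.
Bid 14: wins, pays 10, utility 13 - 10 = 3.
Bid 24: wins, pays 12, utility 13 - 12 = 1.
The best choice is 14 with utility 3.

14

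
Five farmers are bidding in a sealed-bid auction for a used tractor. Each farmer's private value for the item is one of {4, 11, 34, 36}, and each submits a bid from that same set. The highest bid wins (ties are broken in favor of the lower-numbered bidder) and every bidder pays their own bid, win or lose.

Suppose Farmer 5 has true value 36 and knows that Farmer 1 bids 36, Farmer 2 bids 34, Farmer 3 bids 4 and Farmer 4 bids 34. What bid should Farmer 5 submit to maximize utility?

4

Bid 4: loses but pays 4, utility -4.
Bid 11: loses but pays 11, utility -11.
Bid 34: loses but pays 34, utility -34.
Bid 36: loses but pays 36, utility -36.
The best choice is 4 with utility -4.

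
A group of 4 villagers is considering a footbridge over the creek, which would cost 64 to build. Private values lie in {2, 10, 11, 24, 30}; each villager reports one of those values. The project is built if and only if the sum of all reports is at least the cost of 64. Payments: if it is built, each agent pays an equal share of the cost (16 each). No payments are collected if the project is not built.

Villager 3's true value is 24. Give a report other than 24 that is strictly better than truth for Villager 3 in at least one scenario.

30

Suppose Villager 1 reports 2, Villager 2 reports 2 and Villager 4 reports 30.
Report 24: project not built, utility 0.
Report 30: project built, pays 16, utility 24 - 16 = 8.
So reporting 30 beats truth here (8 > 0).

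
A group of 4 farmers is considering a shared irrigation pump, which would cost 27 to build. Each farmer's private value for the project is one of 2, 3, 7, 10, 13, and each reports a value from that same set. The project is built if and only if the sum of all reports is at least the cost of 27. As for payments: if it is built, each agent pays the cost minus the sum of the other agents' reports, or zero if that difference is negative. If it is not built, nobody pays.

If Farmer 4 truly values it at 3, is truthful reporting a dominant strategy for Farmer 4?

Yes

Check each profile of the others' reports and compare truth against every alternative report.
Others report (2, 13, 13): truth gives 3, best alternative gives 3.
Others report (3, 13, 13): truth gives 3, best alternative gives 3.
Others report (7, 7, 13): truth gives 3, best alternative gives 3.
Others report (7, 10, 10): truth gives 3, best alternative gives 3.
Others report (7, 10, 13): truth gives 3, best alternative gives 3.
Others report (7, 13, 7): truth gives 3, best alternative gives 3.
(Remaining 119 profiles checked similarly; truth is weakly best in each.)
In every case the truthful report is at least as good as any alternative, so it is a dominant strategy.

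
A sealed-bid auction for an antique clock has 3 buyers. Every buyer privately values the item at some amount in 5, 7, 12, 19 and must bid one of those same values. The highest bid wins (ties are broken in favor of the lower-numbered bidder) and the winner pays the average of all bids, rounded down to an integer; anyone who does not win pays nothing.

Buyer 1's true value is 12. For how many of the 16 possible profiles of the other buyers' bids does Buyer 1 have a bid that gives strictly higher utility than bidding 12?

Others bid (5, 5): truth gives 5; bid 5 gives 7 > 5. Violating.
Others bid (5, 7): truth gives 4; bid 7 gives 6 > 4. Violating.
Others bid (7, 5): truth gives 4; bid 7 gives 6 > 4. Violating.
Others bid (7, 7): truth gives 4; bid 7 gives 5 > 4. Violating.
Others bid (5, 12): truth gives 3; no alternative beats it.
Others bid (5, 19): truth gives 0; no alternative beats it.
(Checking all 16 profiles: 4 have a profitable deviation, 12 do not.)

4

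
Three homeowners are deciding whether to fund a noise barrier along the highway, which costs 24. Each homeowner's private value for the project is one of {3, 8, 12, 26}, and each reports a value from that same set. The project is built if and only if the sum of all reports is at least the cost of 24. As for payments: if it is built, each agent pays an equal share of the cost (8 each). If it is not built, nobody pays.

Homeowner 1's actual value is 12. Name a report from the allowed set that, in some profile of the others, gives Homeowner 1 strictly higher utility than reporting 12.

Suppose Homeowner 2 reports 3 and Homeowner 3 reports 3.
Report 12: project not built, utility 0.
Report 26: project built, pays 8, utility 12 - 8 = 4.
So reporting 26 beats truth here (4 > 0).

26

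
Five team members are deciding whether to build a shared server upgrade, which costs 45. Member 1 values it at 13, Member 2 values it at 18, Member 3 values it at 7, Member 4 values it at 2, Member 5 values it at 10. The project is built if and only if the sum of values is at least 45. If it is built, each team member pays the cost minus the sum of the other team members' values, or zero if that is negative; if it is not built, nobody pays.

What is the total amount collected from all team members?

Total value 50 ≥ cost 45, so it is built.
Member 1: others sum to 37; max(0, 45 - 37) = 8.
Member 2: others sum to 32; max(0, 45 - 32) = 13.
Member 3: others sum to 43; max(0, 45 - 43) = 2.
Member 4: others sum to 48; max(0, 45 - 48) = 0.
Member 5: others sum to 40; max(0, 45 - 40) = 5.
Total collected = 8 + 13 + 2 + 0 + 5 = 28.

28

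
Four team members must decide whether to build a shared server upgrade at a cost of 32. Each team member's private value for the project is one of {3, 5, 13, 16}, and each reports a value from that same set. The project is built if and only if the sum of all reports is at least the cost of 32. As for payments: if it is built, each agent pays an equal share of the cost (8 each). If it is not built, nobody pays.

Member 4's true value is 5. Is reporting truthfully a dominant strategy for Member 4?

Yes

Check each profile of the others' reports and compare truth against every alternative report.
Others report (3, 13, 13): truth gives -3, best alternative gives -3.
Others report (3, 13, 16): truth gives -3, best alternative gives -3.
Others report (3, 16, 13): truth gives -3, best alternative gives -3.
Others report (3, 16, 16): truth gives -3, best alternative gives -3.
Others report (5, 13, 13): truth gives -3, best alternative gives -3.
Others report (5, 13, 16): truth gives -3, best alternative gives -3.
(Remaining 58 profiles checked similarly; truth is weakly best in each.)
In every case the truthful report is at least as good as any alternative, so it is a dominant strategy.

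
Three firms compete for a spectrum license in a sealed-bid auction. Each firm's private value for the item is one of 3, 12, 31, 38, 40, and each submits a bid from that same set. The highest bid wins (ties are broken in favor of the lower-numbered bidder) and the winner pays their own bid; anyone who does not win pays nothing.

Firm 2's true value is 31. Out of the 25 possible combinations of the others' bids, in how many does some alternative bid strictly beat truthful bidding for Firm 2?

Others bid (3, 3): truth gives 0; bid 12 gives 19 > 0. Violating.
Others bid (3, 12): truth gives 0; bid 12 gives 19 > 0. Violating.
Others bid (3, 31): truth gives 0; no alternative beats it.
Others bid (3, 38): truth gives 0; no alternative beats it.
(Checking all 25 profiles: 2 have a profitable deviation, 23 do not.)

2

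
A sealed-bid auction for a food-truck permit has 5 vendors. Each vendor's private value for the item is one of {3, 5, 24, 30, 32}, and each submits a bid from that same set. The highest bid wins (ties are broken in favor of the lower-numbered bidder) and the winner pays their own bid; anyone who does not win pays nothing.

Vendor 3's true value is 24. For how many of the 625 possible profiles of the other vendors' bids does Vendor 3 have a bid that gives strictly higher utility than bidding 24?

4

Others bid (3, 3, 3, 3): truth gives 0; bid 5 gives 19 > 0. Violating.
Others bid (3, 3, 3, 5): truth gives 0; bid 5 gives 19 > 0. Violating.
Others bid (3, 3, 5, 3): truth gives 0; bid 5 gives 19 > 0. Violating.
Others bid (3, 3, 5, 5): truth gives 0; bid 5 gives 19 > 0. Violating.
Others bid (3, 3, 3, 24): truth gives 0; no alternative beats it.
Others bid (3, 3, 3, 30): truth gives 0; no alternative beats it.
(Checking all 625 profiles: 4 have a profitable deviation, 621 do not.)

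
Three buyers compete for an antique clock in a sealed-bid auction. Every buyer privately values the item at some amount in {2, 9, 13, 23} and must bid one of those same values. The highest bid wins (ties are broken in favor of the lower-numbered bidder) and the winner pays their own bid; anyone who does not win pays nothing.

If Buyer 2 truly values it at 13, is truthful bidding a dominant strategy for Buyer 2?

Consider the case where Buyer 1 bids 2 and Buyer 3 bids 2.
Truthful bid 13: wins, pays 13, utility 13 - 13 = 0.
Bid 9 instead: wins, pays 9, utility 13 - 9 = 4.
Since 4 > 0, bidding 9 is strictly better here, so truthful bidding is not dominant.

No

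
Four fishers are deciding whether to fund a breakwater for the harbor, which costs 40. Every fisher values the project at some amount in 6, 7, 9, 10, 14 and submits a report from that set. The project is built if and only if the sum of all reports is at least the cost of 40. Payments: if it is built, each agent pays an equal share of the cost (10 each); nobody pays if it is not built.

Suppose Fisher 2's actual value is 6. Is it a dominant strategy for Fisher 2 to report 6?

Yes

Check each profile of the others' reports and compare truth against every alternative report.
Others report (9, 10, 14): truth gives 0, best alternative gives -4.
Others report (9, 14, 10): truth gives 0, best alternative gives -4.
Others report (10, 9, 14): truth gives 0, best alternative gives -4.
Others report (10, 14, 9): truth gives 0, best alternative gives -4.
Others report (14, 9, 10): truth gives 0, best alternative gives -4.
Others report (14, 10, 9): truth gives 0, best alternative gives -4.
(Remaining 119 profiles checked similarly; truth is weakly best in each.)
In every case the truthful report is at least as good as any alternative, so it is a dominant strategy.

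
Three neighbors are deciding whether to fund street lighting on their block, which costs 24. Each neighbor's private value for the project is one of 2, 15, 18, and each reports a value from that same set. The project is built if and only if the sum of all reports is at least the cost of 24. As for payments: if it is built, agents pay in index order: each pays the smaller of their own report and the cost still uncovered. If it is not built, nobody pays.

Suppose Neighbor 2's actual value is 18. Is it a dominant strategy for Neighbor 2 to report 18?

No

Consider the case where Neighbor 1 reports 2 and Neighbor 3 reports 15.
Truthful report 18: project built, pays 18, utility 18 - 18 = 0.
Report 15 instead: project built, pays 15, utility 18 - 15 = 3.
Since 3 > 0, reporting 15 is strictly better here, so truthful reporting is not dominant.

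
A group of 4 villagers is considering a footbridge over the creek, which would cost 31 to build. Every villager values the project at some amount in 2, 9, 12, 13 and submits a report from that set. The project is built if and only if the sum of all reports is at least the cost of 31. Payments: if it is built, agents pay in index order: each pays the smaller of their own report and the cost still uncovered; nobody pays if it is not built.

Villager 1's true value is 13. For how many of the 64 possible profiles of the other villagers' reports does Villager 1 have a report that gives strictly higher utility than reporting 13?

54

Others report (2, 9, 9): truth gives 0; report 12 gives 1 > 0. Violating.
Others report (2, 9, 12): truth gives 0; report 9 gives 4 > 0. Violating.
Others report (2, 9, 13): truth gives 0; report 9 gives 4 > 0. Violating.
Others report (2, 12, 9): truth gives 0; report 9 gives 4 > 0. Violating.
Others report (2, 2, 2): truth gives 0; no alternative beats it.
Others report (2, 2, 9): truth gives 0; no alternative beats it.
(Checking all 64 profiles: 54 have a profitable deviation, 10 do not.)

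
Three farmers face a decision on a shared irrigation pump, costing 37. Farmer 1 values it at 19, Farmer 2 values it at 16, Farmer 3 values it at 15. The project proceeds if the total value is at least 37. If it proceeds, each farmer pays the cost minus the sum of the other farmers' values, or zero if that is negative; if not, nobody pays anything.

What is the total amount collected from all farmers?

Total value 50 ≥ cost 37, so it is built.
Farmer 1: others sum to 31; max(0, 37 - 31) = 6.
Farmer 2: others sum to 34; max(0, 37 - 34) = 3.
Farmer 3: others sum to 35; max(0, 37 - 35) = 2.
Total collected = 6 + 3 + 2 = 11.

11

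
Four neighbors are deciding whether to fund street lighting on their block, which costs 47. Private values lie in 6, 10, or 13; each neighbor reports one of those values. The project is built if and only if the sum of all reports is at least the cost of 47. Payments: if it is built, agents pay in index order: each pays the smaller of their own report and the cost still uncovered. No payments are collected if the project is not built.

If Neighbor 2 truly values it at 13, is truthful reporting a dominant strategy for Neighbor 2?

No

Consider the case where Neighbor 1 reports 13, Neighbor 3 reports 13 and Neighbor 4 reports 13.
Truthful report 13: project built, pays 13, utility 13 - 13 = 0.
Report 10 instead: project built, pays 10, utility 13 - 10 = 3.
Since 3 > 0, reporting 10 is strictly better here, so truthful reporting is not dominant.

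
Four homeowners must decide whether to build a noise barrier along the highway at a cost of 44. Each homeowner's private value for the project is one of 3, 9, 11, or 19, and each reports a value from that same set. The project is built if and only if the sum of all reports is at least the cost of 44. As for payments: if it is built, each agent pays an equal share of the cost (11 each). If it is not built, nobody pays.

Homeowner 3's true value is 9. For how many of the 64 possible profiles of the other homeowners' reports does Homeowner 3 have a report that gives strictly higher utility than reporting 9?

Others report (9, 9, 19): truth gives -2; report 3 gives 0 > -2. Violating.
Others report (9, 11, 19): truth gives -2; report 3 gives 0 > -2. Violating.
Others report (9, 19, 9): truth gives -2; report 3 gives 0 > -2. Violating.
Others report (9, 19, 11): truth gives -2; report 3 gives 0 > -2. Violating.
Others report (3, 3, 3): truth gives 0; no alternative beats it.
Others report (3, 3, 9): truth gives 0; no alternative beats it.
(Checking all 64 profiles: 9 have a profitable deviation, 55 do not.)

9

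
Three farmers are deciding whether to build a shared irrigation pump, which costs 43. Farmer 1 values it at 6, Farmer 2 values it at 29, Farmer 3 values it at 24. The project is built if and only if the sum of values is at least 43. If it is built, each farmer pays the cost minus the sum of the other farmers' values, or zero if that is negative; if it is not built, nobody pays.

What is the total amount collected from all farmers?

Total value 59 ≥ cost 43, so it is built.
Farmer 1: others sum to 53; max(0, 43 - 53) = 0.
Farmer 2: others sum to 30; max(0, 43 - 30) = 13.
Farmer 3: others sum to 35; max(0, 43 - 35) = 8.
Total collected = 0 + 13 + 8 = 21.

21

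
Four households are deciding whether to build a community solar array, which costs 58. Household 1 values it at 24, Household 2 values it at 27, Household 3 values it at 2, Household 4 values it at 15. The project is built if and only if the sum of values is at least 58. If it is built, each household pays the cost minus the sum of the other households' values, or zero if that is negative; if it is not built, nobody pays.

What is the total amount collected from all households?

36

Total value 68 ≥ cost 58, so it is built.
Household 1: others sum to 44; max(0, 58 - 44) = 14.
Household 2: others sum to 41; max(0, 58 - 41) = 17.
Household 3: others sum to 66; max(0, 58 - 66) = 0.
Household 4: others sum to 53; max(0, 58 - 53) = 5.
Total collected = 14 + 17 + 0 + 5 = 36.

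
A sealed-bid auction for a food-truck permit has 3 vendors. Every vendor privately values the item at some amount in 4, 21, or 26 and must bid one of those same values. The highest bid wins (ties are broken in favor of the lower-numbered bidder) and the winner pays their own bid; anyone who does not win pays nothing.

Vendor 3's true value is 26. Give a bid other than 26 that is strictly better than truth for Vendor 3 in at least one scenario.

Suppose Vendor 1 bids 4 and Vendor 2 bids 4.
Bid 26: wins, pays 26, utility 26 - 26 = 0.
Bid 21: wins, pays 21, utility 26 - 21 = 5.
So bidding 21 beats truth here (5 > 0).

21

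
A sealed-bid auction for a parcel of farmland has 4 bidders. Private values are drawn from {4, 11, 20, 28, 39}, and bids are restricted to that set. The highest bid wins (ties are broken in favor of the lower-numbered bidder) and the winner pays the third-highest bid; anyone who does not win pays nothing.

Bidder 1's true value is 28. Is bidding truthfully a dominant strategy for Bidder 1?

Consider the case where Bidder 2 bids 4, Bidder 3 bids 4 and Bidder 4 bids 39.
Truthful bid 28: loses, pays 0, utility 0.
Bid 39 instead: wins, pays 4, utility 28 - 4 = 24.
Since 24 > 0, bidding 39 is strictly better here, so truthful bidding is not dominant.

No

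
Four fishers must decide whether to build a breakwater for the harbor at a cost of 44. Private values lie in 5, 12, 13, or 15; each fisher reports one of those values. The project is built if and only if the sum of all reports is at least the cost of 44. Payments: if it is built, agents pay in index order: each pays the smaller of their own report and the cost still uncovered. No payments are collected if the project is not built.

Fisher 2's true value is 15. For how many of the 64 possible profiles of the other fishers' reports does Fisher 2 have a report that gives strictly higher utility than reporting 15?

Others report (5, 12, 15): truth gives 0; report 12 gives 3 > 0. Violating.
Others report (5, 13, 13): truth gives 0; report 13 gives 2 > 0. Violating.
Others report (5, 13, 15): truth gives 0; report 12 gives 3 > 0. Violating.
Others report (5, 15, 12): truth gives 0; report 12 gives 3 > 0. Violating.
Others report (5, 5, 5): truth gives 0; no alternative beats it.
Others report (5, 5, 12): truth gives 0; no alternative beats it.
(Checking all 64 profiles: 45 have a profitable deviation, 19 do not.)

45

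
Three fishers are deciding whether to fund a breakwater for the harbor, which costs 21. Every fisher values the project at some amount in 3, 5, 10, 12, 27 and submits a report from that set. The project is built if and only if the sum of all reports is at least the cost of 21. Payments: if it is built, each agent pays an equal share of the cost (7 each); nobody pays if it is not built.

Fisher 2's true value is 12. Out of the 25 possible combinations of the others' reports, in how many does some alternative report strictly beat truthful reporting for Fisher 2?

3

Others report (3, 3): truth gives 0; report 27 gives 5 > 0. Violating.
Others report (3, 5): truth gives 0; report 27 gives 5 > 0. Violating.
Others report (5, 3): truth gives 0; report 27 gives 5 > 0. Violating.
Others report (3, 10): truth gives 5; no alternative beats it.
Others report (3, 12): truth gives 5; no alternative beats it.
(Checking all 25 profiles: 3 have a profitable deviation, 22 do not.)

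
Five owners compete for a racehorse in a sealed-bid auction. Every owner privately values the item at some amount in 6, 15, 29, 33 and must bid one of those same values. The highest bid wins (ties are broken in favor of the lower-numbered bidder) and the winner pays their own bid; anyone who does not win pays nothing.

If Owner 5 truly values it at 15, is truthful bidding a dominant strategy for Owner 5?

Yes

Check each profile of the others' bids and compare truth against every alternative bid.
Others bid (6, 6, 6, 6): truth gives 0, best alternative gives 0.
Others bid (6, 6, 6, 15): truth gives 0, best alternative gives 0.
Others bid (6, 6, 6, 29): truth gives 0, best alternative gives 0.
Others bid (6, 6, 6, 33): truth gives 0, best alternative gives 0.
Others bid (6, 6, 15, 6): truth gives 0, best alternative gives 0.
Others bid (6, 6, 15, 15): truth gives 0, best alternative gives 0.
(Remaining 250 profiles checked similarly; truth is weakly best in each.)
In every case the truthful bid is at least as good as any alternative, so it is a dominant strategy.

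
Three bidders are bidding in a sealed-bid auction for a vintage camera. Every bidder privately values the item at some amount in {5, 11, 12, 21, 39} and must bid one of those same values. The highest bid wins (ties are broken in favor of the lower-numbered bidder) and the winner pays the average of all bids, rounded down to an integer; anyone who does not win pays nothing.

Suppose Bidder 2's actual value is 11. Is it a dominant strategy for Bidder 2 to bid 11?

Consider the case where Bidder 1 bids 5 and Bidder 3 bids 12.
Truthful bid 11: loses, pays 0, utility 0.
Bid 12 instead: wins, pays 9, utility 11 - 9 = 2.
Since 2 > 0, bidding 12 is strictly better here, so truthful bidding is not dominant.

No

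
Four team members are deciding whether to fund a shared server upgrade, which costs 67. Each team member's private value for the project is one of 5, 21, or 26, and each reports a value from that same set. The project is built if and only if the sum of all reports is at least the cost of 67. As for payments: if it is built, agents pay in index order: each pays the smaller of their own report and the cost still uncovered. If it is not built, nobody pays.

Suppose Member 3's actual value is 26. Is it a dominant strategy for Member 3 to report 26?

Consider the case where Member 1 reports 5, Member 2 reports 21 and Member 4 reports 21.
Truthful report 26: project built, pays 26, utility 26 - 26 = 0.
Report 21 instead: project built, pays 21, utility 26 - 21 = 5.
Since 5 > 0, reporting 21 is strictly better here, so truthful reporting is not dominant.

No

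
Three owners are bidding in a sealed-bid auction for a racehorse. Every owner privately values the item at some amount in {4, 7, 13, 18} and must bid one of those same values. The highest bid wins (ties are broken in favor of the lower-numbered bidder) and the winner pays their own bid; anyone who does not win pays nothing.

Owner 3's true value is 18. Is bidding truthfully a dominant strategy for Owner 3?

No

Consider the case where Owner 1 bids 4 and Owner 2 bids 4.
Truthful bid 18: wins, pays 18, utility 18 - 18 = 0.
Bid 7 instead: wins, pays 7, utility 18 - 7 = 11.
Since 11 > 0, bidding 7 is strictly better here, so truthful bidding is not dominant.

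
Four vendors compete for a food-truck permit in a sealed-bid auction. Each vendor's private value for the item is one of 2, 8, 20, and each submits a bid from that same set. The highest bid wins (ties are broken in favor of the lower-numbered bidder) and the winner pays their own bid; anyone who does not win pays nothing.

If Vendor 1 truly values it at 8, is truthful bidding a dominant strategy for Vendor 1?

No

Consider the case where Vendor 2 bids 2, Vendor 3 bids 2 and Vendor 4 bids 2.
Truthful bid 8: wins, pays 8, utility 8 - 8 = 0.
Bid 2 instead: wins, pays 2, utility 8 - 2 = 6.
Since 6 > 0, bidding 2 is strictly better here, so truthful bidding is not dominant.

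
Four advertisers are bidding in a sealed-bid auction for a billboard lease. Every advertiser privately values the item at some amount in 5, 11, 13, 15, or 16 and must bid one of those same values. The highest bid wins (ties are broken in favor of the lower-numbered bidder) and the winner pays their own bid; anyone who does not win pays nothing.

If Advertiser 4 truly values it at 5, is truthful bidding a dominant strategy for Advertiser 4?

Check each profile of the others' bids and compare truth against every alternative bid.
Others bid (5, 5, 5): truth gives 0, best alternative gives -6.
Others bid (5, 5, 11): truth gives 0, best alternative gives 0.
Others bid (5, 5, 13): truth gives 0, best alternative gives 0.
Others bid (5, 5, 15): truth gives 0, best alternative gives 0.
Others bid (5, 5, 16): truth gives 0, best alternative gives 0.
Others bid (5, 11, 5): truth gives 0, best alternative gives 0.
(Remaining 119 profiles checked similarly; truth is weakly best in each.)
In every case the truthful bid is at least as good as any alternative, so it is a dominant strategy.

Yes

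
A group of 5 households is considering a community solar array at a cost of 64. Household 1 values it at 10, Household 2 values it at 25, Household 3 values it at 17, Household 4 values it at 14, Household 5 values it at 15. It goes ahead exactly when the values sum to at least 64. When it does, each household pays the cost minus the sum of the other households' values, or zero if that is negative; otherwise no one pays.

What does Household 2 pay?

Total value 81 ≥ cost 64, so the project is built.
The other households' values sum to 56.
Cost minus that sum is 64 - 56 = 8.

8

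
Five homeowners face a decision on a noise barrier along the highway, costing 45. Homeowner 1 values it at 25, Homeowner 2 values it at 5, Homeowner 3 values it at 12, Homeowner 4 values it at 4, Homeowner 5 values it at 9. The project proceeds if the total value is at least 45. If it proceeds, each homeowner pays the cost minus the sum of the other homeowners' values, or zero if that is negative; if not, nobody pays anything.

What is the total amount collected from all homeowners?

Total value 55 ≥ cost 45, so it is built.
Homeowner 1: others sum to 30; max(0, 45 - 30) = 15.
Homeowner 2: others sum to 50; max(0, 45 - 50) = 0.
Homeowner 3: others sum to 43; max(0, 45 - 43) = 2.
Homeowner 4: others sum to 51; max(0, 45 - 51) = 0.
Homeowner 5: others sum to 46; max(0, 45 - 46) = 0.
Total collected = 15 + 0 + 2 + 0 + 0 = 17.

17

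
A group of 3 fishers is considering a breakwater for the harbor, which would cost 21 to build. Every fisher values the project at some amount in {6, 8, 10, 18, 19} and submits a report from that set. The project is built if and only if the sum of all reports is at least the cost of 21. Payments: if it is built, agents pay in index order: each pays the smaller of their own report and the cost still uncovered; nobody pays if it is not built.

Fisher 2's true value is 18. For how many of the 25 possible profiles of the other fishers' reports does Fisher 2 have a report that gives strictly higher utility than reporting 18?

15

Others report (6, 6): truth gives 3; report 10 gives 8 > 3. Violating.
Others report (6, 8): truth gives 3; report 8 gives 10 > 3. Violating.
Others report (6, 10): truth gives 3; report 6 gives 12 > 3. Violating.
Others report (6, 18): truth gives 3; report 6 gives 12 > 3. Violating.
Others report (18, 6): truth gives 15; no alternative beats it.
Others report (18, 8): truth gives 15; no alternative beats it.
(Checking all 25 profiles: 15 have a profitable deviation, 10 do not.)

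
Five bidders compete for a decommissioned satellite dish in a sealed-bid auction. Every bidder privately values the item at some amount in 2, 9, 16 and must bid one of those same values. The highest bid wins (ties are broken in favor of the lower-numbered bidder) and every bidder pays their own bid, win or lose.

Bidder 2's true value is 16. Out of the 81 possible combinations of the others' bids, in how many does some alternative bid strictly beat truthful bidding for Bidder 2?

35

Others bid (2, 2, 2, 2): truth gives 0; bid 9 gives 7 > 0. Violating.
Others bid (2, 2, 2, 9): truth gives 0; bid 9 gives 7 > 0. Violating.
Others bid (2, 2, 9, 2): truth gives 0; bid 9 gives 7 > 0. Violating.
Others bid (2, 2, 9, 9): truth gives 0; bid 9 gives 7 > 0. Violating.
Others bid (2, 2, 2, 16): truth gives 0; no alternative beats it.
Others bid (2, 2, 9, 16): truth gives 0; no alternative beats it.
(Checking all 81 profiles: 35 have a profitable deviation, 46 do not.)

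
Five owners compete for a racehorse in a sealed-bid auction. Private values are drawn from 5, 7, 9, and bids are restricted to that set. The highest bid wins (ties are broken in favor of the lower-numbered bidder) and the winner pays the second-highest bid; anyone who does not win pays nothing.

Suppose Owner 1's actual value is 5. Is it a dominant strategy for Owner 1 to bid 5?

Check each profile of the others' bids and compare truth against every alternative bid.
Others bid (5, 5, 5, 7): truth gives 0, best alternative gives -2.
Others bid (5, 5, 7, 5): truth gives 0, best alternative gives -2.
Others bid (5, 5, 7, 7): truth gives 0, best alternative gives -2.
Others bid (5, 7, 5, 5): truth gives 0, best alternative gives -2.
Others bid (5, 7, 5, 7): truth gives 0, best alternative gives -2.
Others bid (5, 7, 7, 5): truth gives 0, best alternative gives -2.
(Remaining 75 profiles checked similarly; truth is weakly best in each.)
In every case the truthful bid is at least as good as any alternative, so it is a dominant strategy.

Yes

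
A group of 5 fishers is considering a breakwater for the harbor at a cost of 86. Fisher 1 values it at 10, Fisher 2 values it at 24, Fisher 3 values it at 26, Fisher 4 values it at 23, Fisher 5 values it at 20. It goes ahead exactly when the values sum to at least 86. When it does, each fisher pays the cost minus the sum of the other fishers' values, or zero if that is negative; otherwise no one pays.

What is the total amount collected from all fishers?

25

Total value 103 ≥ cost 86, so it is built.
Fisher 1: others sum to 93; max(0, 86 - 93) = 0.
Fisher 2: others sum to 79; max(0, 86 - 79) = 7.
Fisher 3: others sum to 77; max(0, 86 - 77) = 9.
Fisher 4: others sum to 80; max(0, 86 - 80) = 6.
Fisher 5: others sum to 83; max(0, 86 - 83) = 3.
Total collected = 0 + 7 + 9 + 6 + 3 = 25.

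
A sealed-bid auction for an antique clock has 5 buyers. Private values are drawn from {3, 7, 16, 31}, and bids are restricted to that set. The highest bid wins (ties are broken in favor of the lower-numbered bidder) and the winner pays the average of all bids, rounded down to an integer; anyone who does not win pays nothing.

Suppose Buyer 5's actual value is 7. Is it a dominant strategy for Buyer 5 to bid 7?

Consider the case where Buyer 1 bids 3, Buyer 2 bids 3, Buyer 3 bids 3 and Buyer 4 bids 7.
Truthful bid 7: loses, pays 0, utility 0.
Bid 16 instead: wins, pays 6, utility 7 - 6 = 1.
Since 1 > 0, bidding 16 is strictly better here, so truthful bidding is not dominant.

No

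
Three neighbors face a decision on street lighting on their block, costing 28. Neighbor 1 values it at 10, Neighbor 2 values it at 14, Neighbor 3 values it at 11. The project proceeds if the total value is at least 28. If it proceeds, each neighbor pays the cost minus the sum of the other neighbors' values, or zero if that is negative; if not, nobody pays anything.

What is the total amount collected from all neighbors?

Total value 35 ≥ cost 28, so it is built.
Neighbor 1: others sum to 25; max(0, 28 - 25) = 3.
Neighbor 2: others sum to 21; max(0, 28 - 21) = 7.
Neighbor 3: others sum to 24; max(0, 28 - 24) = 4.
Total collected = 3 + 7 + 4 = 14.

14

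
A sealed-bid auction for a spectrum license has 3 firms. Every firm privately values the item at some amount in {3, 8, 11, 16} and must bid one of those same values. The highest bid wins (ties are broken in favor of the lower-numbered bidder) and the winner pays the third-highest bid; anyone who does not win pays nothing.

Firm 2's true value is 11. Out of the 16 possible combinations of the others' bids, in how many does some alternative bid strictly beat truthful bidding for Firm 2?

4

Others bid (3, 16): truth gives 0; bid 16 gives 8 > 0. Violating.
Others bid (8, 16): truth gives 0; bid 16 gives 3 > 0. Violating.
Others bid (11, 3): truth gives 0; bid 16 gives 8 > 0. Violating.
Others bid (11, 8): truth gives 0; bid 16 gives 3 > 0. Violating.
Others bid (3, 3): truth gives 8; no alternative beats it.
Others bid (3, 8): truth gives 8; no alternative beats it.
(Checking all 16 profiles: 4 have a profitable deviation, 12 do not.)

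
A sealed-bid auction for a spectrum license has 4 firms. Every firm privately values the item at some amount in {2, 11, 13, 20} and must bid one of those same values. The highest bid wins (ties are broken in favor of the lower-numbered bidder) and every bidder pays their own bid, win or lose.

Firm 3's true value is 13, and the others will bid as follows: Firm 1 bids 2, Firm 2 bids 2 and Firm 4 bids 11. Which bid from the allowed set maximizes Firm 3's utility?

11

Bid 2: loses but pays 2, utility -2.
Bid 11: wins, pays 11, utility 13 - 11 = 2.
Bid 13: wins, pays 13, utility 13 - 13 = 0.
Bid 20: wins, pays 20, utility 13 - 20 = -7.
The best choice is 11 with utility 2.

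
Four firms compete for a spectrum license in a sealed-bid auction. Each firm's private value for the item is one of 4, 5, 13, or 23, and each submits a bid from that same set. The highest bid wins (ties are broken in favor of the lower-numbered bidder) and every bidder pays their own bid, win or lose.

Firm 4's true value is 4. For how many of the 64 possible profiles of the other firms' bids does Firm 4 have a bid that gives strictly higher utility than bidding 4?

Others bid (4, 4, 4): truth gives -4; bid 5 gives -1 > -4. Violating.
Others bid (4, 4, 5): truth gives -4; no alternative beats it.
Others bid (4, 4, 13): truth gives -4; no alternative beats it.
(Checking all 64 profiles: 1 has a profitable deviation, 63 do not.)

1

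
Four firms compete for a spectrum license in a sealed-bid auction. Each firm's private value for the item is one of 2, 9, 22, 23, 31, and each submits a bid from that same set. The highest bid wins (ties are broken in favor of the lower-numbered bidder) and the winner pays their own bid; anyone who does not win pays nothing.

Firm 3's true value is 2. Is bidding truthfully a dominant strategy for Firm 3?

Check each profile of the others' bids and compare truth against every alternative bid.
Others bid (2, 2, 2): truth gives 0, best alternative gives -7.
Others bid (2, 2, 9): truth gives 0, best alternative gives -7.
Others bid (2, 2, 22): truth gives 0, best alternative gives 0.
Others bid (2, 2, 23): truth gives 0, best alternative gives 0.
Others bid (2, 2, 31): truth gives 0, best alternative gives 0.
Others bid (2, 9, 2): truth gives 0, best alternative gives 0.
(Remaining 119 profiles checked similarly; truth is weakly best in each.)
In every case the truthful bid is at least as good as any alternative, so it is a dominant strategy.

Yes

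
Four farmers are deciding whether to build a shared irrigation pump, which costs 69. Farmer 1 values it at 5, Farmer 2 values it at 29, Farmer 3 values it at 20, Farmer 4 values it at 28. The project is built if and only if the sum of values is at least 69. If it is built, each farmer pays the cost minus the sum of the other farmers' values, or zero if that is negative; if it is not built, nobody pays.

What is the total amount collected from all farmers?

Total value 82 ≥ cost 69, so it is built.
Farmer 1: others sum to 77; max(0, 69 - 77) = 0.
Farmer 2: others sum to 53; max(0, 69 - 53) = 16.
Farmer 3: others sum to 62; max(0, 69 - 62) = 7.
Farmer 4: others sum to 54; max(0, 69 - 54) = 15.
Total collected = 0 + 16 + 7 + 15 = 38.

38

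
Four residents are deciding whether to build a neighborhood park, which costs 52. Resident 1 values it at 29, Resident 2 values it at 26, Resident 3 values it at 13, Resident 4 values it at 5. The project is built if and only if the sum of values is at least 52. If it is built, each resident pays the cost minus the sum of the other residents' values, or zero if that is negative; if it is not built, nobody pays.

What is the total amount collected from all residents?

Total value 73 ≥ cost 52, so it is built.
Resident 1: others sum to 44; max(0, 52 - 44) = 8.
Resident 2: others sum to 47; max(0, 52 - 47) = 5.
Resident 3: others sum to 60; max(0, 52 - 60) = 0.
Resident 4: others sum to 68; max(0, 52 - 68) = 0.
Total collected = 8 + 5 + 0 + 0 = 13.

13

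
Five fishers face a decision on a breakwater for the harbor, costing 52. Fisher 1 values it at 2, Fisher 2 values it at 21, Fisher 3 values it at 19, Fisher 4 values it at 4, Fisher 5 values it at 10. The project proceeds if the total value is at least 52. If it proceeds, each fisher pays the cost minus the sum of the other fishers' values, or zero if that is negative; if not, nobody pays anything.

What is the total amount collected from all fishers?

38

Total value 56 ≥ cost 52, so it is built.
Fisher 1: others sum to 54; max(0, 52 - 54) = 0.
Fisher 2: others sum to 35; max(0, 52 - 35) = 17.
Fisher 3: others sum to 37; max(0, 52 - 37) = 15.
Fisher 4: others sum to 52; max(0, 52 - 52) = 0.
Fisher 5: others sum to 46; max(0, 52 - 46) = 6.
Total collected = 0 + 17 + 15 + 0 + 6 = 38.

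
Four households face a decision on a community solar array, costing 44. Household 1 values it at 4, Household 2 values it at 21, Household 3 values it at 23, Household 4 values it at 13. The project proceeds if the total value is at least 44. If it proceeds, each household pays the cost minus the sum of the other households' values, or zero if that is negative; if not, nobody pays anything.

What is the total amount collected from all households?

Total value 61 ≥ cost 44, so it is built.
Household 1: others sum to 57; max(0, 44 - 57) = 0.
Household 2: others sum to 40; max(0, 44 - 40) = 4.
Household 3: others sum to 38; max(0, 44 - 38) = 6.
Household 4: others sum to 48; max(0, 44 - 48) = 0.
Total collected = 0 + 4 + 6 + 0 = 10.

10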